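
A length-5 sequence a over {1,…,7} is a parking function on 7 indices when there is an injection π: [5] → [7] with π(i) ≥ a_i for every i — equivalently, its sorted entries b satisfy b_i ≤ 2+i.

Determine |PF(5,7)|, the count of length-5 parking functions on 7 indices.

#PF = (7+1−5)·(7+1)^{5−1} = 3·4096 = 12288 (Pollak)
Check (4,1,3,6,4) → sorted (1,3,4,4,6): b_i ≤ 2+i ∀i, a PF.

12288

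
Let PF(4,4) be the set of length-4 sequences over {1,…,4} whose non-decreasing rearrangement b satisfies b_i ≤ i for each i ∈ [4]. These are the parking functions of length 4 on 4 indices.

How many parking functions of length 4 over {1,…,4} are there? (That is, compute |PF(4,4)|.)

125

Count = 1·5^3 = 1·125 = 125 [KW]
Check (1,4,3,1) → sorted (1,1,3,4): b_i ≤ i ∀i, a PF.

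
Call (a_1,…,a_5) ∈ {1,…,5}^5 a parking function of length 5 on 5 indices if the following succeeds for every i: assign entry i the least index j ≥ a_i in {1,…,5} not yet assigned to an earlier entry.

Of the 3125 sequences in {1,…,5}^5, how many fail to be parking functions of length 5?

1829

#PF = (5+1−5)·(5+1)^{5−1} = 1·1296 = 1296 (Pollak)
E.g. (3,5,1,4,5) → sorted (1,3,4,5,5): b_2=3>2, not a PF.
5^5 − 1296 = 3125 − 1296 = 1829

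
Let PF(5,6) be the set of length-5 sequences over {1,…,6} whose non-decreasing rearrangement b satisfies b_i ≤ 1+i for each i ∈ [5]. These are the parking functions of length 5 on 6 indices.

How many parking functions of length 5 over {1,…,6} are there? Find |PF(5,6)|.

4802

|PF| = (7−5)·7^(5−1) = 2 · 2401 = 4802 (Konheim–Weiss)
E.g. (2,2,1,1,2) → sorted (1,1,2,2,2): b_i ≤ 1+i ∀i, a PF.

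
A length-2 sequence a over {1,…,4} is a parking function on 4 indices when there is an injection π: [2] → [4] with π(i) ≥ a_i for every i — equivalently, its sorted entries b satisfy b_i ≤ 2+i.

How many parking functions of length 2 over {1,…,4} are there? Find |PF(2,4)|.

15

Count = (4+1−2)·(4+1)^{2−1} = 3·5 = 15 [KW]
E.g. (3,4) → sorted (3,4): b_i ≤ 2+i ∀i, a PF.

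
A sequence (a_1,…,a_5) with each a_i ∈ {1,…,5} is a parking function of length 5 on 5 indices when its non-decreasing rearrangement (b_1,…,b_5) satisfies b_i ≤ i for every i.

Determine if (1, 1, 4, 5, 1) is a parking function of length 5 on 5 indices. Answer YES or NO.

YES

Rearranged: b = (1, 1, 1, 4, 5).
  b_1=1 ≤ 1
  b_2=1 ≤ 2
  b_3=1 ≤ 3
  b_4=4 ≤ 4
  b_5=5 ≤ 5
All bounds hold ⇒ YES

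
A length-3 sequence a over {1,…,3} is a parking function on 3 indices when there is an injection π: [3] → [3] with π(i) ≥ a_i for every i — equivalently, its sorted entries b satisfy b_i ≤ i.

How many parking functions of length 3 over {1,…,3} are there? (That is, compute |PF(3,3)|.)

|PF(3,3)| = (4−3)·4^(3−1) = 1·16 = 16 (Pollak)
One tuple (1,1,3) → sorted (1,1,3): b_i ≤ i ∀i, a PF.

16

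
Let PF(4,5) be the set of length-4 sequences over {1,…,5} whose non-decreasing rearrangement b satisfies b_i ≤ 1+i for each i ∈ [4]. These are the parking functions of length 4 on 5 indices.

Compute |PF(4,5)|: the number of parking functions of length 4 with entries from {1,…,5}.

432

|PF| = (5−4+1)·(5+1)^(4−1) = 2×216 = 432 (Pollak)
E.g. (1,4,1,4) → sorted (1,1,4,4): b_i ≤ 1+i ∀i, a PF.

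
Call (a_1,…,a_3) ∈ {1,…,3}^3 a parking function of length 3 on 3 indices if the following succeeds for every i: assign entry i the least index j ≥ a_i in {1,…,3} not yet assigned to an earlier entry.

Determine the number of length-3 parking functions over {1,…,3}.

#PF = 1·4^2 = 1×16 = 16
Example (1,2,1) → sorted (1,1,2): b_i ≤ i ∀i, a PF.

16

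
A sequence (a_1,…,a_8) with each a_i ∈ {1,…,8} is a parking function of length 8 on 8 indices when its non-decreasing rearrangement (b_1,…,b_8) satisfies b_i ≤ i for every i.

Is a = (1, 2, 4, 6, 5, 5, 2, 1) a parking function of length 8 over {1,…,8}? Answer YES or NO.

YES

Sorted: b = (1, 1, 2, 2, 4, 5, 5, 6).
  b_1=1 ≤ 1
  b_2=1 ≤ 2
  b_3=2 ≤ 3
  b_4=2 ≤ 4
  b_5=4 ≤ 5
  b_6=5 ≤ 6
  b_7=5 ≤ 7
  b_8=6 ≤ 8
All bounds hold ⇒ YES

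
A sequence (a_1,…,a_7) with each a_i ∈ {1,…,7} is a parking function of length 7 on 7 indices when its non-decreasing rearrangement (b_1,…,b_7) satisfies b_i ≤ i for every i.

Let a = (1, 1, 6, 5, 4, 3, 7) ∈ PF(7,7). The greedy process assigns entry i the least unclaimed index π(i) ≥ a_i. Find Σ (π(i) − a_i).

Σπ = 7·8/2 = 28 (π permutes [7]); Σa = 1+1+6+5+4+3+7 = 27; disp = 28−27 = 1.

1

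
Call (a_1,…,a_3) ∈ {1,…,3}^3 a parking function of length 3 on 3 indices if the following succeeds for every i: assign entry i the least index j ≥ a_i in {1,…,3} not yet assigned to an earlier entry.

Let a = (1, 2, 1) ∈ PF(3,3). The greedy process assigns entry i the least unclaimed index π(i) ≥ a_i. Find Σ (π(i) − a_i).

2

Σπ(i) = 1+…+3 = 6; Σa = 1+2+1 = 4; disp = 6−4 = 2.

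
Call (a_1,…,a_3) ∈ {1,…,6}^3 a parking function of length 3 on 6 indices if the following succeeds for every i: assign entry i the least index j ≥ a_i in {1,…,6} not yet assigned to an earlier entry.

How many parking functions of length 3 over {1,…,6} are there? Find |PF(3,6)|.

|PF(3,6)| = (6+1−3)·(6+1)^{3−1} = 4 · 49 = 196 [KW]
One tuple (1,3,5) → sorted (1,3,5): b_i ≤ 3+i ∀i, a PF.

196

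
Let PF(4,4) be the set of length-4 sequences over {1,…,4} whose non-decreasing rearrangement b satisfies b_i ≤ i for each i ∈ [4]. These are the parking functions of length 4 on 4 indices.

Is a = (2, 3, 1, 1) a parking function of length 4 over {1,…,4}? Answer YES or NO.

YES

Rearranged: b = (1, 1, 2, 3).
  b_1=1 ≤ 1
  b_2=1 ≤ 2
  b_3=2 ≤ 3
  b_4=3 ≤ 4
All bounds hold ⇒ YES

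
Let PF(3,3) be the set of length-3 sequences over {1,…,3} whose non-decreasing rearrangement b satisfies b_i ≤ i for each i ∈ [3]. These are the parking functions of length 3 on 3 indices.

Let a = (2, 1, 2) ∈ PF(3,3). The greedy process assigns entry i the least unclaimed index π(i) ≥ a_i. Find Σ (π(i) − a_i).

Σπ = 6 ({1..3} each once); Σa = 2+1+2 = 5; disp = 6−5 = 1.

1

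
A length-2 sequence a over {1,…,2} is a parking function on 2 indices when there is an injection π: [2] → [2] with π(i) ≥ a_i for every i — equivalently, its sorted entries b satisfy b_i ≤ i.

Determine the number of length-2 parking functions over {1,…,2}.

3

|PF| = 1·3^1 = 1 · 3 = 3 (Konheim–Weiss)
E.g. (1,2) → sorted (1,2): b_i ≤ i ∀i, a PF.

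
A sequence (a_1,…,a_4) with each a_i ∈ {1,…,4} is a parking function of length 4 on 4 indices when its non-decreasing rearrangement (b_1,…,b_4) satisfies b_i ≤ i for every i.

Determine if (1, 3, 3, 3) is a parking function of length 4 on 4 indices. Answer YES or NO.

Rearranged: b = (1, 3, 3, 3).
  b_1=1 ≤ 1
  b_2=3 > 2
  fails at i=2 ⇒ NO

NO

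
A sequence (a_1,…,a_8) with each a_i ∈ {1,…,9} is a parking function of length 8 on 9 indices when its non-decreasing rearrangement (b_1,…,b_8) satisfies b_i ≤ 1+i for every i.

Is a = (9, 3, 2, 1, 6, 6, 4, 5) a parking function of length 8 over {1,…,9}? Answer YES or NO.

YES

Rearranged: b = (1, 2, 3, 4, 5, 6, 6, 9).
  b_1=1 ≤ 2
  b_2=2 ≤ 3
  b_3=3 ≤ 4
  b_4=4 ≤ 5
  b_5=5 ≤ 6
  b_6=6 ≤ 7
  b_7=6 ≤ 8
  b_8=9 ≤ 9
All bounds hold ⇒ YES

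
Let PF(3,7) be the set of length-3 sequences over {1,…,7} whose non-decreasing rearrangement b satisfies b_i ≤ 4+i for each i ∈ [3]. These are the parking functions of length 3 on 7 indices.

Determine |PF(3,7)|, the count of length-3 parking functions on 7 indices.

Count = (7−3+1)·(7+1)^(3−1) = 5 · 64 = 320
Check (2,5,4) → sorted (2,4,5): b_i ≤ 4+i ∀i, a PF.

320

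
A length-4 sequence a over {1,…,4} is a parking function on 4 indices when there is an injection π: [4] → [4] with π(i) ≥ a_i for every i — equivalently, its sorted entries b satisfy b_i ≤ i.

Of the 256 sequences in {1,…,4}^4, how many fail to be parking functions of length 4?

131

#PF = (5−4)·5^(4−1) = 1·125 = 125 [KW]
Example (3,3,1,3) → sorted (1,3,3,3): b_2=3>2, not a PF.
So 256 − 125 = 131 fail.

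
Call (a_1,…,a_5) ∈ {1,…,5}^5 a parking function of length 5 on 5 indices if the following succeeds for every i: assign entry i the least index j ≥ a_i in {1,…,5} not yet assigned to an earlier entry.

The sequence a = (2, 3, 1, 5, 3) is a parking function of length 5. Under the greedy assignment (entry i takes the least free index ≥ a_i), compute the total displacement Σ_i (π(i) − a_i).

Σπ = 5·6/2 = 15 (π permutes [5]); Σa = 2+3+1+5+3 = 14; disp = 15−14 = 1.

1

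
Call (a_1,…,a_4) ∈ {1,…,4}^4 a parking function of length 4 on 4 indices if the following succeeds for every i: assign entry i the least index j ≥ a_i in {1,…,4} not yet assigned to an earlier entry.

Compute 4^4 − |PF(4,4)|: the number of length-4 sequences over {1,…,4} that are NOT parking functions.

131

#PF = (5−4)·5^(4−1) = 1 · 125 = 125 [KW]
E.g. (3,3,3,3) → sorted (3,3,3,3): b_1=3>1, not a PF.
So 256 − 125 = 131 fail.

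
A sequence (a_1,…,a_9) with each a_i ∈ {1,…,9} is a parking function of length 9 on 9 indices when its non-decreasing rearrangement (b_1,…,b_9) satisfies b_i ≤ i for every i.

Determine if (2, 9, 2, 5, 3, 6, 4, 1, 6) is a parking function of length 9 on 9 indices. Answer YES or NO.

YES

Rearranged: b = (1, 2, 2, 3, 4, 5, 6, 6, 9).
  b_1=1 ≤ 1
  b_2=2 ≤ 2
  b_3=2 ≤ 3
  b_4=3 ≤ 4
  b_5=4 ≤ 5
  b_6=5 ≤ 6
  b_7=6 ≤ 7
  b_8=6 ≤ 8
  b_9=9 ≤ 9
All bounds hold ⇒ YES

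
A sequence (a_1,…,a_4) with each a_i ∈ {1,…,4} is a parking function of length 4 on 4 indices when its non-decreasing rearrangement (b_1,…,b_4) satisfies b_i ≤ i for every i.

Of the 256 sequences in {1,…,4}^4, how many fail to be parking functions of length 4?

Count = (5−4)·5^(4−1) = 1·125 = 125 (Pollak)
One tuple (3,1,3,4) → sorted (1,3,3,4): b_2=3>2, not a PF.
So 256 − 125 = 131 fail.

131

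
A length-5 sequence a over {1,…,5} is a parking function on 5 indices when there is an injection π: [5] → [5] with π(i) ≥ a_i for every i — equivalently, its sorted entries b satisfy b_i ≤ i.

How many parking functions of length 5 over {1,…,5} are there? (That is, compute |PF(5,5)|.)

1296

#PF = (5−5+1)·(5+1)^(5−1) = 1 · 1296 = 1296 [KW]
One tuple (1,2,1,3,1) → sorted (1,1,1,2,3): b_i ≤ i ∀i, a PF.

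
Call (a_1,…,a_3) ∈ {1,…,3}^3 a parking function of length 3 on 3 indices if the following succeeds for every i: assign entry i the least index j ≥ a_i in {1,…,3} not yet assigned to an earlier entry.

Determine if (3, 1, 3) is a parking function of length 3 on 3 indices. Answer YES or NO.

NO

Sorted: b = (1, 3, 3).
  b_1=1 ≤ 1
  b_2=3 > 2
  fails at i=2 ⇒ NO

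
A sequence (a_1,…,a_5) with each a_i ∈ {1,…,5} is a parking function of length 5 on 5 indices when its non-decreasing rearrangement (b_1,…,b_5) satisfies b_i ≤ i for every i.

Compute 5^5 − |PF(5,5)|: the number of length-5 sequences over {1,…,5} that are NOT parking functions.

#PF = (5−5+1)·(5+1)^(5−1) = 1·1296 = 1296 (Pollak)
One tuple (3,4,4,4,4) → sorted (3,4,4,4,4): b_1=3>1, not a PF.
Total 3125; non-PF = 3125−1296 = 1829

1829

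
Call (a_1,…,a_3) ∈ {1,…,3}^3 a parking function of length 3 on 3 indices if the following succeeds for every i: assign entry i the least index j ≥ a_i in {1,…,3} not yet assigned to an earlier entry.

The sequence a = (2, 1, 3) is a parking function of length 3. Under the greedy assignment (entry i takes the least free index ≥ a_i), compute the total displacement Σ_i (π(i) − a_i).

Σπ = 6 ({1..3} each once); Σa = 2+1+3 = 6; disp = 6−6 = 0.

0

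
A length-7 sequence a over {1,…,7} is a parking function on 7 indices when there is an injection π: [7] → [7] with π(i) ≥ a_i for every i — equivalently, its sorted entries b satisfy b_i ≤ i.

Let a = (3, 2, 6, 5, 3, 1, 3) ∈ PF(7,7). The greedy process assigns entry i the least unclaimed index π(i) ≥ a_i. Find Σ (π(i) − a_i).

Σπ(i) = 1+…+7 = 28; Σa = 3+2+6+5+3+1+3 = 23; disp = 28−23 = 5.

5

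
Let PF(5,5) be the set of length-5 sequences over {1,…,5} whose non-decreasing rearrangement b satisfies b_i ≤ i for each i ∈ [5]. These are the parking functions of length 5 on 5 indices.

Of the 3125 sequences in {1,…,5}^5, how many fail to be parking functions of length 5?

|PF(5,5)| = 1·6^4 = 1 · 1296 = 1296 [KW]
Example (3,2,2,5,5) → sorted (2,2,3,5,5): b_1=2>1, not a PF.
5^5 − 1296 = 3125 − 1296 = 1829

1829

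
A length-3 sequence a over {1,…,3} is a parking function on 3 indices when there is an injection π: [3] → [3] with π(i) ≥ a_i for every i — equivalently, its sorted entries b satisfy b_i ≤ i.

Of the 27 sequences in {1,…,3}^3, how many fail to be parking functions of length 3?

Count = 1·4^2 = 1·16 = 16
E.g. (2,2,3) → sorted (2,2,3): b_1=2>1, not a PF.
3^3 − 16 = 27 − 16 = 11

11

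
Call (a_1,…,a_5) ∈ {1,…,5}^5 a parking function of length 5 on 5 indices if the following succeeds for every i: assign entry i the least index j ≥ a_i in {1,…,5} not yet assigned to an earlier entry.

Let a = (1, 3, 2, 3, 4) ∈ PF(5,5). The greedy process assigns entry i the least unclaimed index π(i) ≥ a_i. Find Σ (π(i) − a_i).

2

Σπ = 5·6/2 = 15 (π permutes [5]); Σa = 1+3+2+3+4 = 13; disp = 15−13 = 2.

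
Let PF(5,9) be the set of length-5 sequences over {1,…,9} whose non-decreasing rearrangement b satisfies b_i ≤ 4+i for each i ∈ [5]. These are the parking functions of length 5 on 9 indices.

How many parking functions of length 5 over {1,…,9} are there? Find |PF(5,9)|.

|PF| = 5·10^4 = 5·10000 = 50000
Check (9,5,1,5,1) → sorted (1,1,5,5,9): b_i ≤ 4+i ∀i, a PF.

50000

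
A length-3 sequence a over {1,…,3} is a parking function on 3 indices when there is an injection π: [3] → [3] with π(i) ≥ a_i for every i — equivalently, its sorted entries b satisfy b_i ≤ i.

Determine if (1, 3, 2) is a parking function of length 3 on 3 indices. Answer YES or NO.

Rearranged: b = (1, 2, 3).
  b_1=1 ≤ 1
  b_2=2 ≤ 2
  b_3=3 ≤ 3
All bounds hold ⇒ YES

YES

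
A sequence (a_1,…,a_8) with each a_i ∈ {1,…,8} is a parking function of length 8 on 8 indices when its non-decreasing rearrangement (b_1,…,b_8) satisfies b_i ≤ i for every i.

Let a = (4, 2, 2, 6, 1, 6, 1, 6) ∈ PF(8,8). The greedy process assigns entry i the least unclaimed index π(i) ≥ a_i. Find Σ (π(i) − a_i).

Σπ(i) = 1+…+8 = 36; Σa = 4+2+2+6+1+6+1+6 = 28; disp = 36−28 = 8.

8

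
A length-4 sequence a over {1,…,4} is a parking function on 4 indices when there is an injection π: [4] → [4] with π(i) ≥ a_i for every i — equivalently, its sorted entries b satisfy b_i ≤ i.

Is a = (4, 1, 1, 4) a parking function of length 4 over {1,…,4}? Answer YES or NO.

NO

Order a: b = (1, 1, 4, 4).
  b_1=1 ≤ 1
  b_2=1 ≤ 2
  b_3=4 > 3
  fails at i=3 ⇒ NO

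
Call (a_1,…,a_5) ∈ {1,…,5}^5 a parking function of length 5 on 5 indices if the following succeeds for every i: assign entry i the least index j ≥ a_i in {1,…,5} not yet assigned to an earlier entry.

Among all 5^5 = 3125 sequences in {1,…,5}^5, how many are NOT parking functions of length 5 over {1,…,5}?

1829

Count = (5+1−5)·(5+1)^{5−1} = 1 · 1296 = 1296
E.g. (5,4,5,5,4) → sorted (4,4,5,5,5): b_1=4>1, not a PF.
5^5 − 1296 = 3125 − 1296 = 1829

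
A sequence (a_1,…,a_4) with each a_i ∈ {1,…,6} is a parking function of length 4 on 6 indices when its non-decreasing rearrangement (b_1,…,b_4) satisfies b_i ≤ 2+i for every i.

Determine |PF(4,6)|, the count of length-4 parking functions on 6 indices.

1029

#PF = (6−4+1)·(6+1)^(4−1) = 3×343 = 1029 [KW]
E.g. (4,1,2,6) → sorted (1,2,4,6): b_i ≤ 2+i ∀i, a PF.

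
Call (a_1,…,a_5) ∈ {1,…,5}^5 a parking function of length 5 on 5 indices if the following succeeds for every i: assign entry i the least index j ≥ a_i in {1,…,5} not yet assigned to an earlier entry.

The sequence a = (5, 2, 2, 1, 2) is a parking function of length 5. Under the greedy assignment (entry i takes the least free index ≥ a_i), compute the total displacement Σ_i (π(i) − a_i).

3

Σπ = 15 ({1..5} each once); Σa = 5+2+2+1+2 = 12; disp = 15−12 = 3.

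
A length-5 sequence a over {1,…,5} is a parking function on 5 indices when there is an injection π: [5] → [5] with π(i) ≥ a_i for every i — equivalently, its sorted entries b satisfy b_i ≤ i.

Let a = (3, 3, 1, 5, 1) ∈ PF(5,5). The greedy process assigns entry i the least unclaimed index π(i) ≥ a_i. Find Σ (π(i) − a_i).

Σπ = 15 ({1..5} each once); Σa = 3+3+1+5+1 = 13; disp = 15−13 = 2.

2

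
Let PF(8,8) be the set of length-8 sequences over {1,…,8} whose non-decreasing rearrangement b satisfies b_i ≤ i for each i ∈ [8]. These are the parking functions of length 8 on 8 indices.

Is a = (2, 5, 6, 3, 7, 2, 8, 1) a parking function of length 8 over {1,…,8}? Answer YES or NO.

Rearranged: b = (1, 2, 2, 3, 5, 6, 7, 8).
  b_1=1 ≤ 1
  b_2=2 ≤ 2
  b_3=2 ≤ 3
  b_4=3 ≤ 4
  b_5=5 ≤ 5
  b_6=6 ≤ 6
  b_7=7 ≤ 7
  b_8=8 ≤ 8
All bounds hold ⇒ YES

YES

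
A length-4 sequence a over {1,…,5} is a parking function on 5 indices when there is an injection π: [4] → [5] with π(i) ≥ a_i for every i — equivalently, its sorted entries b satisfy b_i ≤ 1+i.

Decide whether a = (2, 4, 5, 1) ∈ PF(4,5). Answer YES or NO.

Order a: b = (1, 2, 4, 5).
  b_1=1 ≤ 2
  b_2=2 ≤ 3
  b_3=4 ≤ 4
  b_4=5 ≤ 5
All bounds hold ⇒ YES

YES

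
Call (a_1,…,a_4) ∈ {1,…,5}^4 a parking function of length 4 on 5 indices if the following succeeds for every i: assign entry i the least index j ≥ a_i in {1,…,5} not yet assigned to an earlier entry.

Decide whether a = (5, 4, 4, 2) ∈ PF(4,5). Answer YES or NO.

Sorted: b = (2, 4, 4, 5).
  b_1=2 ≤ 2
  b_2=4 > 3
  fails at i=2 ⇒ NO

NO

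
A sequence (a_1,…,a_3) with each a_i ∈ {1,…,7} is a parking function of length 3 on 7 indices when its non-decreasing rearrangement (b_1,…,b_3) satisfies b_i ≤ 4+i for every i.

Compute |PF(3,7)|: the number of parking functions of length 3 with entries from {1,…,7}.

320

Count = (8−3)·8^(3−1) = 5·64 = 320 (Konheim–Weiss)
Example (3,5,3) → sorted (3,3,5): b_i ≤ 4+i ∀i, a PF.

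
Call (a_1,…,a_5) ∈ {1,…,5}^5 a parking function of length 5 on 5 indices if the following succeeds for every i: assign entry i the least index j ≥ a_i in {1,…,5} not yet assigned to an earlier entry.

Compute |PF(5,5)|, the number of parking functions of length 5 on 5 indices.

Count = 1·6^4 = 1 · 1296 = 1296
One tuple (4,1,4,1,2) → sorted (1,1,2,4,4): b_i ≤ i ∀i, a PF.

1296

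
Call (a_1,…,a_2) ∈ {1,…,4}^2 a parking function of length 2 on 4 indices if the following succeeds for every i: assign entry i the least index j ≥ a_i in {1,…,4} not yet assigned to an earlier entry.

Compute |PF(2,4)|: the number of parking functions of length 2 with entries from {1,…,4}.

15

Count = (5−2)·5^(2−1) = 3·5 = 15 (Pollak)
Check (2,2) → sorted (2,2): b_i ≤ 2+i ∀i, a PF.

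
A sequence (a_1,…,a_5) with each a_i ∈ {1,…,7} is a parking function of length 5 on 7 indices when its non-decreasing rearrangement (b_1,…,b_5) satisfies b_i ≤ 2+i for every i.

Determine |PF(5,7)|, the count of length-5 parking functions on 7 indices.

|PF| = 3·8^4 = 3×4096 = 12288 (Pollak)
E.g. (1,1,3,3,7) → sorted (1,1,3,3,7): b_i ≤ 2+i ∀i, a PF.

12288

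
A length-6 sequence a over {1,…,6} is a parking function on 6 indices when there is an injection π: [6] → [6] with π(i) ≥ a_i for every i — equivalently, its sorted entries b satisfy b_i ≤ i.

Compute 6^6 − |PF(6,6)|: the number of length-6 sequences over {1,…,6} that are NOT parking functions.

29849

|PF| = (6−6+1)·(6+1)^(6−1) = 1·16807 = 16807 (Konheim–Weiss)
One tuple (5,5,6,5,4,5) → sorted (4,5,5,5,5,6): b_1=4>1, not a PF.
So 46656 − 16807 = 29849 fail.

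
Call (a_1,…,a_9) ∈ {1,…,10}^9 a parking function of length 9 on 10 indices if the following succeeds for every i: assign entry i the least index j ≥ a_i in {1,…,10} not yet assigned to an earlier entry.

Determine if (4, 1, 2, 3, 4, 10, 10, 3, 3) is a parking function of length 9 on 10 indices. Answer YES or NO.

NO

Rearranged: b = (1, 2, 3, 3, 3, 4, 4, 10, 10).
  b_1=1 ≤ 2
  b_2=2 ≤ 3
  b_3=3 ≤ 4
  b_4=3 ≤ 5
  b_5=3 ≤ 6
  b_6=4 ≤ 7
  b_7=4 ≤ 8
  b_8=10 > 9
  fails at i=8 ⇒ NO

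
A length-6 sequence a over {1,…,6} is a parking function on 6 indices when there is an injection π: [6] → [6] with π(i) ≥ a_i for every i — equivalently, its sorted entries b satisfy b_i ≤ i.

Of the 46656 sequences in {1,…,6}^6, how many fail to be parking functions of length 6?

|PF| = (7−6)·7^(6−1) = 1·16807 = 16807 (Konheim–Weiss)
Example (6,6,4,6,6,5) → sorted (4,5,6,6,6,6): b_1=4>1, not a PF.
6^6 − 16807 = 46656 − 16807 = 29849

29849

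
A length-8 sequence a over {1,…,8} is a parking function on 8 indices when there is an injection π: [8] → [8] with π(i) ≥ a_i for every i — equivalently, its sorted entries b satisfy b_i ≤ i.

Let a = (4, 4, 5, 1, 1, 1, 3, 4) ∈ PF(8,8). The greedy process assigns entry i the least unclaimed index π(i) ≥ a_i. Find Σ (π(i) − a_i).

13

Σπ = 36 ({1..8} each once); Σa = 4+4+5+1+1+1+3+4 = 23; disp = 36−23 = 13.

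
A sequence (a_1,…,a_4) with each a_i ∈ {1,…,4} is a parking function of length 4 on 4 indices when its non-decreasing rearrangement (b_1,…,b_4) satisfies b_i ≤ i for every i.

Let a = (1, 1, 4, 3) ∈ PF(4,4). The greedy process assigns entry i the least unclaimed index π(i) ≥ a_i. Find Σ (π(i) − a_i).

Σπ = 4·5/2 = 10 (π permutes [4]); Σa = 1+1+4+3 = 9; disp = 10−9 = 1.

1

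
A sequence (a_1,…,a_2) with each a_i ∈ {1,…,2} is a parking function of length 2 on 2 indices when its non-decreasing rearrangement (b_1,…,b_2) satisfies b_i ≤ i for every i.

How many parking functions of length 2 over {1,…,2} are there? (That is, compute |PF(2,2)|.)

Count = (2−2+1)·(2+1)^(2−1) = 1 · 3 = 3 [KW]
One tuple (2,1) → sorted (1,2): b_i ≤ i ∀i, a PF.

3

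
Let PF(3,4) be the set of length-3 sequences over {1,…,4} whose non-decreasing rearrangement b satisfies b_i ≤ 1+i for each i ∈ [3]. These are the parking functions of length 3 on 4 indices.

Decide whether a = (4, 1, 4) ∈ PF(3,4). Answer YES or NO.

Order a: b = (1, 4, 4).
  b_1=1 ≤ 2
  b_2=4 > 3
  fails at i=2 ⇒ NO

NO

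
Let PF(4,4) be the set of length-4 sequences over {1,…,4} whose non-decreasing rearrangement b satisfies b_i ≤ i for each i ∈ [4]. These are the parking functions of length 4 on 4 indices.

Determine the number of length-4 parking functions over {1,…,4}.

125

|PF| = (4+1−4)·(4+1)^{4−1} = 1 · 125 = 125 [KW]
One tuple (2,1,4,2) → sorted (1,2,2,4): b_i ≤ i ∀i, a PF.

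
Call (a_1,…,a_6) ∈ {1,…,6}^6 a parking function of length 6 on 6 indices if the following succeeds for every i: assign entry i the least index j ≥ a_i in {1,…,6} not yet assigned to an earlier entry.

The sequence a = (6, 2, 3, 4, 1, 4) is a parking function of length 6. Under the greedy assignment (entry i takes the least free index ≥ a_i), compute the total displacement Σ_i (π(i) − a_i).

Σπ = 6·7/2 = 21 (π permutes [6]); Σa = 6+2+3+4+1+4 = 20; disp = 21−20 = 1.

1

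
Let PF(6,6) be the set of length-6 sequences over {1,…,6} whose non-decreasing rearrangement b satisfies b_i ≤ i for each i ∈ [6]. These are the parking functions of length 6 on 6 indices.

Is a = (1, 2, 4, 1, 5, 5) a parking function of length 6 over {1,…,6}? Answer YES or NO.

Sorted: b = (1, 1, 2, 4, 5, 5).
  b_1=1 ≤ 1
  b_2=1 ≤ 2
  b_3=2 ≤ 3
  b_4=4 ≤ 4
  b_5=5 ≤ 5
  b_6=5 ≤ 6
All bounds hold ⇒ YES

YES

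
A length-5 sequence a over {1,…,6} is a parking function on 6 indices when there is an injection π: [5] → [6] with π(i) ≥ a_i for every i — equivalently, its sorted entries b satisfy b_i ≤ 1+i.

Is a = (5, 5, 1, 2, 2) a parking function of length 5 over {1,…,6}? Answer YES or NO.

YES

Sorted: b = (1, 2, 2, 5, 5).
  b_1=1 ≤ 2
  b_2=2 ≤ 3
  b_3=2 ≤ 4
  b_4=5 ≤ 5
  b_5=5 ≤ 6
All bounds hold ⇒ YES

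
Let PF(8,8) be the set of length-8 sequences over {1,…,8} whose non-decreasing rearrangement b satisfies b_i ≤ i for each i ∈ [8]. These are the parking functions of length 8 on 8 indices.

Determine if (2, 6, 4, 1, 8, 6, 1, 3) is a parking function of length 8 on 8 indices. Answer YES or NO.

YES

Order a: b = (1, 1, 2, 3, 4, 6, 6, 8).
  b_1=1 ≤ 1
  b_2=1 ≤ 2
  b_3=2 ≤ 3
  b_4=3 ≤ 4
  b_5=4 ≤ 5
  b_6=6 ≤ 6
  b_7=6 ≤ 7
  b_8=8 ≤ 8
All bounds hold ⇒ YES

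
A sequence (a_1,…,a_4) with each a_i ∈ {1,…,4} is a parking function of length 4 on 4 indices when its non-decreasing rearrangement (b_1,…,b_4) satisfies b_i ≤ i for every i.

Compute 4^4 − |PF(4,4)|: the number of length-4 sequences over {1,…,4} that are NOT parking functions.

131

|PF| = (5−4)·5^(4−1) = 1 · 125 = 125 (Pollak)
Check (2,2,3,2) → sorted (2,2,2,3): b_1=2>1, not a PF.
Total 256; non-PF = 256−125 = 131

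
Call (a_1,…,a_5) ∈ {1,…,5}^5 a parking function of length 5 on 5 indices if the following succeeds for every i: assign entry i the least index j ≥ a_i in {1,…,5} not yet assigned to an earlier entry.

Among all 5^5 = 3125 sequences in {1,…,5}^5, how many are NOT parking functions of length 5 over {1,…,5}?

|PF(5,5)| = 1·6^4 = 1 · 1296 = 1296 [KW]
E.g. (4,5,2,1,5) → sorted (1,2,4,5,5): b_3=4>3, not a PF.
5^5 − 1296 = 3125 − 1296 = 1829

1829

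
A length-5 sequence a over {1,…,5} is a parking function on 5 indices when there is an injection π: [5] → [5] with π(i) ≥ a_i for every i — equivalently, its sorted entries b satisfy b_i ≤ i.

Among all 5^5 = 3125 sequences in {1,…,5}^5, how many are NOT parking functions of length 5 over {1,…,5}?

1829

|PF| = 1·6^4 = 1 · 1296 = 1296 (Konheim–Weiss)
One tuple (2,3,3,2,4) → sorted (2,2,3,3,4): b_1=2>1, not a PF.
5^5 − 1296 = 3125 − 1296 = 1829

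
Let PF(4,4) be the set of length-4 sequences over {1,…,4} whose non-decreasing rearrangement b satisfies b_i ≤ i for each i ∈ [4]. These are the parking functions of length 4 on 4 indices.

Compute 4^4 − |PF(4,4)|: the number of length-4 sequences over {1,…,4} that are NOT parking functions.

131

Count = 1·5^3 = 1 · 125 = 125
E.g. (3,4,2,4) → sorted (2,3,4,4): b_1=2>1, not a PF.
4^4 − 125 = 256 − 125 = 131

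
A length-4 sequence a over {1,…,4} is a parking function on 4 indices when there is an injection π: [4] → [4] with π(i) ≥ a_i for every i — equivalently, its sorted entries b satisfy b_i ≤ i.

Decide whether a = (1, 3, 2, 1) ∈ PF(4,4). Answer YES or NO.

YES

Rearranged: b = (1, 1, 2, 3).
  b_1=1 ≤ 1
  b_2=1 ≤ 2
  b_3=2 ≤ 3
  b_4=3 ≤ 4
All bounds hold ⇒ YES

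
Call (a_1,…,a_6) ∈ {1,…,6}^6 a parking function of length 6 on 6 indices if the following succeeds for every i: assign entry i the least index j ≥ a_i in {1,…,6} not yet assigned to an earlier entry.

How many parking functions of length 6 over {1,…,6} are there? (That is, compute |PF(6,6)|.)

16807

|PF(6,6)| = 1·7^5 = 1×16807 = 16807
Example (6,4,1,4,2,1) → sorted (1,1,2,4,4,6): b_i ≤ i ∀i, a PF.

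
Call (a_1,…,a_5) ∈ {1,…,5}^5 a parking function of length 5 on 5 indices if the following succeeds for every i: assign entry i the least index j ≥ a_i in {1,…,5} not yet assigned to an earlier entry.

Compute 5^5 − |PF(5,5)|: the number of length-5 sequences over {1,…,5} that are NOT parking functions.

1829

Count = (6−5)·6^(5−1) = 1 · 1296 = 1296
Example (3,1,4,3,3) → sorted (1,3,3,3,4): b_2=3>2, not a PF.
So 3125 − 1296 = 1829 fail.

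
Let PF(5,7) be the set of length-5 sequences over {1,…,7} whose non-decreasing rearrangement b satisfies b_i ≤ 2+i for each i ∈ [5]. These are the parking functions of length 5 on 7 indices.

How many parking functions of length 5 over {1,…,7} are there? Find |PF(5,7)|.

12288

Count = (7−5+1)·(7+1)^(5−1) = 3 · 4096 = 12288 (Pollak)
One tuple (1,2,7,3,6) → sorted (1,2,3,6,7): b_i ≤ 2+i ∀i, a PF.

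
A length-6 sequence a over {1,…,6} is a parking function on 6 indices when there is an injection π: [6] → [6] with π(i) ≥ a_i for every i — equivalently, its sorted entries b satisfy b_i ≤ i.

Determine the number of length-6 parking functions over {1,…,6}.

16807

Count = (6+1−6)·(6+1)^{6−1} = 1×16807 = 16807 [KW]
Check (3,5,2,4,1,3) → sorted (1,2,3,3,4,5): b_i ≤ i ∀i, a PF.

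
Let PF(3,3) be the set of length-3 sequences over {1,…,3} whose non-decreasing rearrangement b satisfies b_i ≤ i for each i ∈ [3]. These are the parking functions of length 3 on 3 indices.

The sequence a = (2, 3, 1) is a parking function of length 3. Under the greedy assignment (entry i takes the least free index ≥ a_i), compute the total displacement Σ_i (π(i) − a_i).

Σπ = 6 ({1..3} each once); Σa = 2+3+1 = 6; disp = 6−6 = 0.

0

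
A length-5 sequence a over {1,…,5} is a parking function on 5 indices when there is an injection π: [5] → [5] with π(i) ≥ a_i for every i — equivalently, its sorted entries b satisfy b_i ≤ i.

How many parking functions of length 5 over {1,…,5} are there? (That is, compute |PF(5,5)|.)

|PF(5,5)| = (5−5+1)·(5+1)^(5−1) = 1×1296 = 1296 (Pollak)
Example (4,1,1,3,5) → sorted (1,1,3,4,5): b_i ≤ i ∀i, a PF.

1296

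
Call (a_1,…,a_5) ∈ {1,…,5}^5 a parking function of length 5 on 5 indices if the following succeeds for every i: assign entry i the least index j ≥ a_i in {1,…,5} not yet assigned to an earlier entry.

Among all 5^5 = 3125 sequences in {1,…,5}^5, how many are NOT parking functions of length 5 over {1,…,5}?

Count = 1·6^4 = 1·1296 = 1296 (Konheim–Weiss)
Example (5,4,3,5,2) → sorted (2,3,4,5,5): b_1=2>1, not a PF.
Total 3125; non-PF = 3125−1296 = 1829

1829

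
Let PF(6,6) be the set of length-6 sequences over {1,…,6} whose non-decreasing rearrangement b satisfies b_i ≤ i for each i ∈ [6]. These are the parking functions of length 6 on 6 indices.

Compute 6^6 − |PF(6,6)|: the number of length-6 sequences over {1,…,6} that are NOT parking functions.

29849

#PF = (6−6+1)·(6+1)^(6−1) = 1 · 16807 = 16807 (Konheim–Weiss)
E.g. (3,5,6,3,3,3) → sorted (3,3,3,3,5,6): b_1=3>1, not a PF.
6^6 − 16807 = 46656 − 16807 = 29849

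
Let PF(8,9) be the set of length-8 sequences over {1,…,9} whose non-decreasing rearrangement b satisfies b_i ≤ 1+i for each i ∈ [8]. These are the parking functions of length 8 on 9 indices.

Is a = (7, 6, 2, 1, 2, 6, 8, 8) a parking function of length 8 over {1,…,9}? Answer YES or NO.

NO

Rearranged: b = (1, 2, 2, 6, 6, 7, 8, 8).
  b_1=1 ≤ 2
  b_2=2 ≤ 3
  b_3=2 ≤ 4
  b_4=6 > 5
  fails at i=4 ⇒ NO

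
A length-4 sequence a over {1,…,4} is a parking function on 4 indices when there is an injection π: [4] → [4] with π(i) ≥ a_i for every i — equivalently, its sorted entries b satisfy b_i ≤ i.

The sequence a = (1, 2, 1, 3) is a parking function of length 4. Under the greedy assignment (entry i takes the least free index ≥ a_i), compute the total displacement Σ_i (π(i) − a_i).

Σπ = 10 ({1..4} each once); Σa = 1+2+1+3 = 7; disp = 10−7 = 3.

3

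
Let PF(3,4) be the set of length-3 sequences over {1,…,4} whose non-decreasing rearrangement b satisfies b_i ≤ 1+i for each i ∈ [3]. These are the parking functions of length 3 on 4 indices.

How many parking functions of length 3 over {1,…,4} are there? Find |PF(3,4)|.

50

|PF| = 2·5^2 = 2·25 = 50 [KW]
One tuple (2,3,4) → sorted (2,3,4): b_i ≤ 1+i ∀i, a PF.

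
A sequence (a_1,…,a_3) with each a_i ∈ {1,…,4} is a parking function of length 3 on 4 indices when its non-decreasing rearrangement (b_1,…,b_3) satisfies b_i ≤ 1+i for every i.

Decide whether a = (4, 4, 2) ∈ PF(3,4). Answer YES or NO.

Rearranged: b = (2, 4, 4).
  b_1=2 ≤ 2
  b_2=4 > 3
  fails at i=2 ⇒ NO

NO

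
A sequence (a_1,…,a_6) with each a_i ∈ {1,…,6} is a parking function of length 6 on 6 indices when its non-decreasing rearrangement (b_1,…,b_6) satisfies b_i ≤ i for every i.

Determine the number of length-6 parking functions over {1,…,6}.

16807

|PF| = (7−6)·7^(6−1) = 1×16807 = 16807
Check (1,1,1,1,3,2) → sorted (1,1,1,1,2,3): b_i ≤ i ∀i, a PF.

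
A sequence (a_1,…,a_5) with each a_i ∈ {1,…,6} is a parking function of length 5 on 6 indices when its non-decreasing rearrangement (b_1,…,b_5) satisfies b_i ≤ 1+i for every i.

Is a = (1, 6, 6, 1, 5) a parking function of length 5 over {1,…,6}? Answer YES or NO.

Rearranged: b = (1, 1, 5, 6, 6).
  b_1=1 ≤ 2
  b_2=1 ≤ 3
  b_3=5 > 4
  fails at i=3 ⇒ NO

NO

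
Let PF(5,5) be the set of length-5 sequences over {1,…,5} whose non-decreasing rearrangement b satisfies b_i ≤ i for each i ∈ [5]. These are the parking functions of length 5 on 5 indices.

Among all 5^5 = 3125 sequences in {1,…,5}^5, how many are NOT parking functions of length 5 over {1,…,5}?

Count = (5−5+1)·(5+1)^(5−1) = 1×1296 = 1296 (Konheim–Weiss)
Example (2,3,4,5,4) → sorted (2,3,4,4,5): b_1=2>1, not a PF.
So 3125 − 1296 = 1829 fail.

1829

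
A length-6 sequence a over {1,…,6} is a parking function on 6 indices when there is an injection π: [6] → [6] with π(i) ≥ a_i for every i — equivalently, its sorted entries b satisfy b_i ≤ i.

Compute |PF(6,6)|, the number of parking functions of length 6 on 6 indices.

#PF = (7−6)·7^(6−1) = 1 · 16807 = 16807
E.g. (4,1,1,4,1,4) → sorted (1,1,1,4,4,4): b_i ≤ i ∀i, a PF.

16807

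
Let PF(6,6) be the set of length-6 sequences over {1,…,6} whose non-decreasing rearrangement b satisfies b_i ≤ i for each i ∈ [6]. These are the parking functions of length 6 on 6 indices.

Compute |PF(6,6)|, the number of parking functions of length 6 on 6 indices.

16807

#PF = 1·7^5 = 1×16807 = 16807 [KW]
One tuple (1,3,2,4,4,5) → sorted (1,2,3,4,4,5): b_i ≤ i ∀i, a PF.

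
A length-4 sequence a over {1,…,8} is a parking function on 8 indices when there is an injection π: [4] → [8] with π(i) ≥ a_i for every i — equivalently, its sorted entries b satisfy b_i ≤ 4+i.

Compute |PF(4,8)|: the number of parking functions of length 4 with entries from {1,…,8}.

3645

Count = 5·9^3 = 5×729 = 3645 (Pollak)
Example (4,1,6,3) → sorted (1,3,4,6): b_i ≤ 4+i ∀i, a PF.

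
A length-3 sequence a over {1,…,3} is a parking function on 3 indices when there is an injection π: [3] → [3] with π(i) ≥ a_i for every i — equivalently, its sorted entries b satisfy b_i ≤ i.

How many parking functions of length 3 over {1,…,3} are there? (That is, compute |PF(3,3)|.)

Count = (4−3)·4^(3−1) = 1·16 = 16 [KW]
Check (2,1,3) → sorted (1,2,3): b_i ≤ i ∀i, a PF.

16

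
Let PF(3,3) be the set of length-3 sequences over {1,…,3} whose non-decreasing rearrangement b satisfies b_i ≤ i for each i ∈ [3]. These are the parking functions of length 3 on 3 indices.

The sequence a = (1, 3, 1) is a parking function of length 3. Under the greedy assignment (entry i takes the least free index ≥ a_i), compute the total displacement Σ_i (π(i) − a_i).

Σπ = 3·4/2 = 6 (π permutes [3]); Σa = 1+3+1 = 5; disp = 6−5 = 1.

1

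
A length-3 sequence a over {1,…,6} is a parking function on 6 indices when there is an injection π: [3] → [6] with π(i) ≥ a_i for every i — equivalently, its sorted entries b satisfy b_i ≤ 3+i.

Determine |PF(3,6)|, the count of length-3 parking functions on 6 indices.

196

|PF| = (7−3)·7^(3−1) = 4×49 = 196 [KW]
Example (3,2,1) → sorted (1,2,3): b_i ≤ 3+i ∀i, a PF.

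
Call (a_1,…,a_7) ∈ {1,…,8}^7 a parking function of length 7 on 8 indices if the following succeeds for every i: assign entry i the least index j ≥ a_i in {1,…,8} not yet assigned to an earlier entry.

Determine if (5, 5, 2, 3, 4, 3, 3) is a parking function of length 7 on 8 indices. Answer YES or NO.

Order a: b = (2, 3, 3, 3, 4, 5, 5).
  b_1=2 ≤ 2
  b_2=3 ≤ 3
  b_3=3 ≤ 4
  b_4=3 ≤ 5
  b_5=4 ≤ 6
  b_6=5 ≤ 7
  b_7=5 ≤ 8
All bounds hold ⇒ YES

YES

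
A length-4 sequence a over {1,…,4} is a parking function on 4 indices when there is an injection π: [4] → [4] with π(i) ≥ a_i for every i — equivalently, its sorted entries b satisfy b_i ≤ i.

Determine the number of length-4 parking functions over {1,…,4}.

|PF| = (4+1−4)·(4+1)^{4−1} = 1×125 = 125 (Pollak)
Example (1,1,1,2) → sorted (1,1,1,2): b_i ≤ i ∀i, a PF.

125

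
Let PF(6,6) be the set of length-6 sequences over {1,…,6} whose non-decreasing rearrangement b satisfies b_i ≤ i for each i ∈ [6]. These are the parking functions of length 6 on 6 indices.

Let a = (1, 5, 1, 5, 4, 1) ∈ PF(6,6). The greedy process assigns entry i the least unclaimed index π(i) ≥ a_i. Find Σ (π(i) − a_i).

4

Σπ = 6·7/2 = 21 (π permutes [6]); Σa = 1+5+1+5+4+1 = 17; disp = 21−17 = 4.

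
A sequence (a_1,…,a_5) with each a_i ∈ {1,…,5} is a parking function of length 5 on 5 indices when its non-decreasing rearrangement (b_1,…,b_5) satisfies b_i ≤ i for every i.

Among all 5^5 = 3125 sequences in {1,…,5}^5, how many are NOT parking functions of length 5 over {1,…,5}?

|PF| = 1·6^4 = 1 · 1296 = 1296 [KW]
One tuple (2,5,4,2,5) → sorted (2,2,4,5,5): b_1=2>1, not a PF.
So 3125 − 1296 = 1829 fail.

1829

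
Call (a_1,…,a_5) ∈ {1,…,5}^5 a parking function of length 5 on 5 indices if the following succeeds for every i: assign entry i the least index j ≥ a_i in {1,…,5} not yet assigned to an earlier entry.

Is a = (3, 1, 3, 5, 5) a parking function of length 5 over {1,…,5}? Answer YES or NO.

Order a: b = (1, 3, 3, 5, 5).
  b_1=1 ≤ 1
  b_2=3 > 2
  fails at i=2 ⇒ NO

NO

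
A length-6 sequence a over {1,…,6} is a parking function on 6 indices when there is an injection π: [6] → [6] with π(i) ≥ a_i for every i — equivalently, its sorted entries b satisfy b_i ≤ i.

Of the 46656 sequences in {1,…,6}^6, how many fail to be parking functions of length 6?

29849

#PF = (6−6+1)·(6+1)^(6−1) = 1 · 16807 = 16807 (Pollak)
Example (2,4,6,6,6,2) → sorted (2,2,4,6,6,6): b_1=2>1, not a PF.
Total 46656; non-PF = 46656−16807 = 29849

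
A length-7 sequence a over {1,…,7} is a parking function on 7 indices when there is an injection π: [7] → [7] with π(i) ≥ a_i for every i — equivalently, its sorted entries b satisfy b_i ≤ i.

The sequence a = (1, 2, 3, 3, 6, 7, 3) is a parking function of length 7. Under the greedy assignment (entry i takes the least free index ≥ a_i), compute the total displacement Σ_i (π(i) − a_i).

Σπ = 28 ({1..7} each once); Σa = 1+2+3+3+6+7+3 = 25; disp = 28−25 = 3.

3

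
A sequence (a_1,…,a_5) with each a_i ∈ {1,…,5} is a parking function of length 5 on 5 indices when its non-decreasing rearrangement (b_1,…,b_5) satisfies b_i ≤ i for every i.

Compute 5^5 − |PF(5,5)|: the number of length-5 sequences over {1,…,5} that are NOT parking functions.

|PF| = (5+1−5)·(5+1)^{5−1} = 1·1296 = 1296
One tuple (4,4,2,4,2) → sorted (2,2,4,4,4): b_1=2>1, not a PF.
So 3125 − 1296 = 1829 fail.

1829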